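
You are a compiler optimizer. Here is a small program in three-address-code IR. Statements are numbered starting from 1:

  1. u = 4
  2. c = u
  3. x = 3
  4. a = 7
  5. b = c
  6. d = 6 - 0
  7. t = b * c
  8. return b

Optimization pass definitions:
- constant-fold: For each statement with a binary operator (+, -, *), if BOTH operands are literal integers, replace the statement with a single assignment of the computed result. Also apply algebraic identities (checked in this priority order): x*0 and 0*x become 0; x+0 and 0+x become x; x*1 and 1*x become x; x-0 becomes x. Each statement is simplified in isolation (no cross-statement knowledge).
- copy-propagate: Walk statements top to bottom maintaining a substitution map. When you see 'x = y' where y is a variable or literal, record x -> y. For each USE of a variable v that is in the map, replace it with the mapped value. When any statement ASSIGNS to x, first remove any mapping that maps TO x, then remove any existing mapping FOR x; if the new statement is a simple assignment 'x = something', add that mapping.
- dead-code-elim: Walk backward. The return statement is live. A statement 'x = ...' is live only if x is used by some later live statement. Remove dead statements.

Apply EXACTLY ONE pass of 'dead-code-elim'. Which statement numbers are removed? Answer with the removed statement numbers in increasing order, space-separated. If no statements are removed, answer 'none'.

Answer: 3 4 6 7

Derivation:
Backward liveness scan:
Stmt 1 'u = 4': KEEP (u is live); live-in = []
Stmt 2 'c = u': KEEP (c is live); live-in = ['u']
Stmt 3 'x = 3': DEAD (x not in live set ['c'])
Stmt 4 'a = 7': DEAD (a not in live set ['c'])
Stmt 5 'b = c': KEEP (b is live); live-in = ['c']
Stmt 6 'd = 6 - 0': DEAD (d not in live set ['b'])
Stmt 7 't = b * c': DEAD (t not in live set ['b'])
Stmt 8 'return b': KEEP (return); live-in = ['b']
Removed statement numbers: [3, 4, 6, 7]
Surviving IR:
  u = 4
  c = u
  b = c
  return b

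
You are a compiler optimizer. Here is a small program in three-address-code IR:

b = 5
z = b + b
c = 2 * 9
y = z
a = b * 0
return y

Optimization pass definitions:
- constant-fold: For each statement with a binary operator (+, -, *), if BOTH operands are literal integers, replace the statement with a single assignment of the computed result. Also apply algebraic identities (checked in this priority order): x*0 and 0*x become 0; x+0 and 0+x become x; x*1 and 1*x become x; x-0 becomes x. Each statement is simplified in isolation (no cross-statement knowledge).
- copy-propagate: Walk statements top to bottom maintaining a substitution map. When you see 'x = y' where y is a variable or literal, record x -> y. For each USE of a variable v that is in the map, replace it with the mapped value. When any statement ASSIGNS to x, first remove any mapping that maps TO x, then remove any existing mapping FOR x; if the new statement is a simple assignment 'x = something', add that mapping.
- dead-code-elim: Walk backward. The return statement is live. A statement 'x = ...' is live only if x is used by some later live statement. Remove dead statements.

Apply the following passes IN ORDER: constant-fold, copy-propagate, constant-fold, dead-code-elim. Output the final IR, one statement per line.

Answer: z = 10
return z

Derivation:
Initial IR:
  b = 5
  z = b + b
  c = 2 * 9
  y = z
  a = b * 0
  return y
After constant-fold (6 stmts):
  b = 5
  z = b + b
  c = 18
  y = z
  a = 0
  return y
After copy-propagate (6 stmts):
  b = 5
  z = 5 + 5
  c = 18
  y = z
  a = 0
  return z
After constant-fold (6 stmts):
  b = 5
  z = 10
  c = 18
  y = z
  a = 0
  return z
After dead-code-elim (2 stmts):
  z = 10
  return z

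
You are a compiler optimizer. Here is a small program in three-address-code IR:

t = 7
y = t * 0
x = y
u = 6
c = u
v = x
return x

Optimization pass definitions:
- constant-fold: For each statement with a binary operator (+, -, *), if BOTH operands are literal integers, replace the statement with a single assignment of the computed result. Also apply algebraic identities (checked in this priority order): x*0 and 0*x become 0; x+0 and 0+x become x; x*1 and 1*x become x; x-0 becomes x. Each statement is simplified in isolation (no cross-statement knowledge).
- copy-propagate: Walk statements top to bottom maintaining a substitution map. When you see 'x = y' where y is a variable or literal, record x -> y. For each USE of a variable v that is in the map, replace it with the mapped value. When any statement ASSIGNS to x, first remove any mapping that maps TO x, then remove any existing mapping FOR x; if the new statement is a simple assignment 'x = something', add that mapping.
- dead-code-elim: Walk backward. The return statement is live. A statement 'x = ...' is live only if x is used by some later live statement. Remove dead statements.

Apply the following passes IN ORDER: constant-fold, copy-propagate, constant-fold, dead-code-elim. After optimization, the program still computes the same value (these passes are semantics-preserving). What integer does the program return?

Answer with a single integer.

Initial IR:
  t = 7
  y = t * 0
  x = y
  u = 6
  c = u
  v = x
  return x
After constant-fold (7 stmts):
  t = 7
  y = 0
  x = y
  u = 6
  c = u
  v = x
  return x
After copy-propagate (7 stmts):
  t = 7
  y = 0
  x = 0
  u = 6
  c = 6
  v = 0
  return 0
After constant-fold (7 stmts):
  t = 7
  y = 0
  x = 0
  u = 6
  c = 6
  v = 0
  return 0
After dead-code-elim (1 stmts):
  return 0
Evaluate:
  t = 7  =>  t = 7
  y = t * 0  =>  y = 0
  x = y  =>  x = 0
  u = 6  =>  u = 6
  c = u  =>  c = 6
  v = x  =>  v = 0
  return x = 0

Answer: 0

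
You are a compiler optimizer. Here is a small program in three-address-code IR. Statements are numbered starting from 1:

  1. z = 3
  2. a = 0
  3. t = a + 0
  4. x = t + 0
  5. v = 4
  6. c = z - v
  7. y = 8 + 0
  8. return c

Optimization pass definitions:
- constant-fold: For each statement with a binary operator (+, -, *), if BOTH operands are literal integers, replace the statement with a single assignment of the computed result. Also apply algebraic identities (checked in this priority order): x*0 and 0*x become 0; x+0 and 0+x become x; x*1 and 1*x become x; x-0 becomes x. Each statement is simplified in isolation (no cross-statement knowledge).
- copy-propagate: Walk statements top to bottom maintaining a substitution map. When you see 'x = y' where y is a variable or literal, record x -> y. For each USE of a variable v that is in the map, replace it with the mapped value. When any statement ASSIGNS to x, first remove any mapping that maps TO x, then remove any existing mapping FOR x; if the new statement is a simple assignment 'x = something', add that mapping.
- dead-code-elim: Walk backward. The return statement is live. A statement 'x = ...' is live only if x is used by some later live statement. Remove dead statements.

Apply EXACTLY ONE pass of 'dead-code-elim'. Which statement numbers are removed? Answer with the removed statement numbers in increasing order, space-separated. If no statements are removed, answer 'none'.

Backward liveness scan:
Stmt 1 'z = 3': KEEP (z is live); live-in = []
Stmt 2 'a = 0': DEAD (a not in live set ['z'])
Stmt 3 't = a + 0': DEAD (t not in live set ['z'])
Stmt 4 'x = t + 0': DEAD (x not in live set ['z'])
Stmt 5 'v = 4': KEEP (v is live); live-in = ['z']
Stmt 6 'c = z - v': KEEP (c is live); live-in = ['v', 'z']
Stmt 7 'y = 8 + 0': DEAD (y not in live set ['c'])
Stmt 8 'return c': KEEP (return); live-in = ['c']
Removed statement numbers: [2, 3, 4, 7]
Surviving IR:
  z = 3
  v = 4
  c = z - v
  return c

Answer: 2 3 4 7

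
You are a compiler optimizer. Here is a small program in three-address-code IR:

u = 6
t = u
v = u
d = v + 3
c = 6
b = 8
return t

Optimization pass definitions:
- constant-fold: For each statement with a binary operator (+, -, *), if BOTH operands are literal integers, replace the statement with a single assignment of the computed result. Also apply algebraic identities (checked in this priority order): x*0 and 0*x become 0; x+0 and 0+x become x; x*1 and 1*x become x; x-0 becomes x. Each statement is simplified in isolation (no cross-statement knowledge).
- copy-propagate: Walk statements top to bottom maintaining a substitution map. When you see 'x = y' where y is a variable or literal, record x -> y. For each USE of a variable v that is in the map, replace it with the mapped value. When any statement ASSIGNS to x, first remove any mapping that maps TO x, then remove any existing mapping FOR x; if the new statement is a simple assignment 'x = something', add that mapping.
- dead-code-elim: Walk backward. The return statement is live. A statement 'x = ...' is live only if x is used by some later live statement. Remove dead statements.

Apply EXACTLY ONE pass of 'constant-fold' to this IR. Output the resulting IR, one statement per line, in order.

Applying constant-fold statement-by-statement:
  [1] u = 6  (unchanged)
  [2] t = u  (unchanged)
  [3] v = u  (unchanged)
  [4] d = v + 3  (unchanged)
  [5] c = 6  (unchanged)
  [6] b = 8  (unchanged)
  [7] return t  (unchanged)
Result (7 stmts):
  u = 6
  t = u
  v = u
  d = v + 3
  c = 6
  b = 8
  return t

Answer: u = 6
t = u
v = u
d = v + 3
c = 6
b = 8
return t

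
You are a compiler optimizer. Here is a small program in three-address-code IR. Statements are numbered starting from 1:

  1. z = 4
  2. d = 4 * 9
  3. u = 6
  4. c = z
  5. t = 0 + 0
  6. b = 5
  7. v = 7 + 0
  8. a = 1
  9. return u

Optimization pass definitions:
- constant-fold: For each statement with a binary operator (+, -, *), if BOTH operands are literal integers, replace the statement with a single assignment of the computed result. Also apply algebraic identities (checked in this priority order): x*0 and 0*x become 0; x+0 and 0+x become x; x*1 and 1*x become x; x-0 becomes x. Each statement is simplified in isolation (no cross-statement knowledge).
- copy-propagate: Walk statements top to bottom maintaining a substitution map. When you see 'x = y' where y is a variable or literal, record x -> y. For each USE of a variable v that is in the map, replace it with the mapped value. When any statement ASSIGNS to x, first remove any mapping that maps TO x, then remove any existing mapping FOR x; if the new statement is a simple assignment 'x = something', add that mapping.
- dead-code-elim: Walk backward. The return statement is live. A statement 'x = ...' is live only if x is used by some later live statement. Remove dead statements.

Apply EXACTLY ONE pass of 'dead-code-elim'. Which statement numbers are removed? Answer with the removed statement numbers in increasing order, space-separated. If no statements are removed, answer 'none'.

Backward liveness scan:
Stmt 1 'z = 4': DEAD (z not in live set [])
Stmt 2 'd = 4 * 9': DEAD (d not in live set [])
Stmt 3 'u = 6': KEEP (u is live); live-in = []
Stmt 4 'c = z': DEAD (c not in live set ['u'])
Stmt 5 't = 0 + 0': DEAD (t not in live set ['u'])
Stmt 6 'b = 5': DEAD (b not in live set ['u'])
Stmt 7 'v = 7 + 0': DEAD (v not in live set ['u'])
Stmt 8 'a = 1': DEAD (a not in live set ['u'])
Stmt 9 'return u': KEEP (return); live-in = ['u']
Removed statement numbers: [1, 2, 4, 5, 6, 7, 8]
Surviving IR:
  u = 6
  return u

Answer: 1 2 4 5 6 7 8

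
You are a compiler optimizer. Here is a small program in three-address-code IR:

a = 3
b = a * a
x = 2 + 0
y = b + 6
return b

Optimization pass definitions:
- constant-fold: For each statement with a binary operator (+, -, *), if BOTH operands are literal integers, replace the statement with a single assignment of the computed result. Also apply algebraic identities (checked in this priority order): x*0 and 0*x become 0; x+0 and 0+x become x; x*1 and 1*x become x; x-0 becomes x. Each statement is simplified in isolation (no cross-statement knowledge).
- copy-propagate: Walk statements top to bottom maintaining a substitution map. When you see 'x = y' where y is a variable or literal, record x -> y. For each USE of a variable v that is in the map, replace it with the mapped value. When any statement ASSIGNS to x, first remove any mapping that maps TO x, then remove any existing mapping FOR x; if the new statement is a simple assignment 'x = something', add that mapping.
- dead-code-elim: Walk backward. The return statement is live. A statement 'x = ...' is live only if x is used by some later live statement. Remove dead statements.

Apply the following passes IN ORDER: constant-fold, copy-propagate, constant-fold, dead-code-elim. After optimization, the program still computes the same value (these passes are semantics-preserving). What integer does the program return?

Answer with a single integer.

Answer: 9

Derivation:
Initial IR:
  a = 3
  b = a * a
  x = 2 + 0
  y = b + 6
  return b
After constant-fold (5 stmts):
  a = 3
  b = a * a
  x = 2
  y = b + 6
  return b
After copy-propagate (5 stmts):
  a = 3
  b = 3 * 3
  x = 2
  y = b + 6
  return b
After constant-fold (5 stmts):
  a = 3
  b = 9
  x = 2
  y = b + 6
  return b
After dead-code-elim (2 stmts):
  b = 9
  return b
Evaluate:
  a = 3  =>  a = 3
  b = a * a  =>  b = 9
  x = 2 + 0  =>  x = 2
  y = b + 6  =>  y = 15
  return b = 9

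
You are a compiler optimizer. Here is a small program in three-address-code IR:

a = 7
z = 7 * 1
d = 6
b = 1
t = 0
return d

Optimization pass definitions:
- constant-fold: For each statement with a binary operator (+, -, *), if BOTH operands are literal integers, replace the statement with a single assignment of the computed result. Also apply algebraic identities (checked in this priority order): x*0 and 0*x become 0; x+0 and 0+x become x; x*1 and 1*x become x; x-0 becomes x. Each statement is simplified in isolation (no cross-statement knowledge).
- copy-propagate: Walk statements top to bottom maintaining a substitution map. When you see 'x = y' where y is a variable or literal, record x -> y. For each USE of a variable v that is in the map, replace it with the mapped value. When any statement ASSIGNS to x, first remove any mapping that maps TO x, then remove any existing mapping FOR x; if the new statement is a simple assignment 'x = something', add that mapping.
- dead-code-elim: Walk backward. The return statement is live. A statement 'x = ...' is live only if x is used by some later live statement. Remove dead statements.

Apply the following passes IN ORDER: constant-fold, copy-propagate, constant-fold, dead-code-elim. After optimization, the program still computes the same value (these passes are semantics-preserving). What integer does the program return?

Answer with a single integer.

Initial IR:
  a = 7
  z = 7 * 1
  d = 6
  b = 1
  t = 0
  return d
After constant-fold (6 stmts):
  a = 7
  z = 7
  d = 6
  b = 1
  t = 0
  return d
After copy-propagate (6 stmts):
  a = 7
  z = 7
  d = 6
  b = 1
  t = 0
  return 6
After constant-fold (6 stmts):
  a = 7
  z = 7
  d = 6
  b = 1
  t = 0
  return 6
After dead-code-elim (1 stmts):
  return 6
Evaluate:
  a = 7  =>  a = 7
  z = 7 * 1  =>  z = 7
  d = 6  =>  d = 6
  b = 1  =>  b = 1
  t = 0  =>  t = 0
  return d = 6

Answer: 6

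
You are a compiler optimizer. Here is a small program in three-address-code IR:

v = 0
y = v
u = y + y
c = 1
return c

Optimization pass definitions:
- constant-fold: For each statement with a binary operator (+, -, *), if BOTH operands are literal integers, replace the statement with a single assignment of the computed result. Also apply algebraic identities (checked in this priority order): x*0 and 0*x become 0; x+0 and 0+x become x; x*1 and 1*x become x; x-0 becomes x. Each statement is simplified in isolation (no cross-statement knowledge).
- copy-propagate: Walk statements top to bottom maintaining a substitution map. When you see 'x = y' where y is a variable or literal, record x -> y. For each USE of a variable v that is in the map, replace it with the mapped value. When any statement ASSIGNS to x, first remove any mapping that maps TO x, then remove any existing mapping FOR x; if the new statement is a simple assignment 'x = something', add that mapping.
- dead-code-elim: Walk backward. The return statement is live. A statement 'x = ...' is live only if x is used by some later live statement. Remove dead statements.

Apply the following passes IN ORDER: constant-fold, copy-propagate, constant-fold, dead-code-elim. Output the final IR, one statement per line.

Initial IR:
  v = 0
  y = v
  u = y + y
  c = 1
  return c
After constant-fold (5 stmts):
  v = 0
  y = v
  u = y + y
  c = 1
  return c
After copy-propagate (5 stmts):
  v = 0
  y = 0
  u = 0 + 0
  c = 1
  return 1
After constant-fold (5 stmts):
  v = 0
  y = 0
  u = 0
  c = 1
  return 1
After dead-code-elim (1 stmts):
  return 1

Answer: return 1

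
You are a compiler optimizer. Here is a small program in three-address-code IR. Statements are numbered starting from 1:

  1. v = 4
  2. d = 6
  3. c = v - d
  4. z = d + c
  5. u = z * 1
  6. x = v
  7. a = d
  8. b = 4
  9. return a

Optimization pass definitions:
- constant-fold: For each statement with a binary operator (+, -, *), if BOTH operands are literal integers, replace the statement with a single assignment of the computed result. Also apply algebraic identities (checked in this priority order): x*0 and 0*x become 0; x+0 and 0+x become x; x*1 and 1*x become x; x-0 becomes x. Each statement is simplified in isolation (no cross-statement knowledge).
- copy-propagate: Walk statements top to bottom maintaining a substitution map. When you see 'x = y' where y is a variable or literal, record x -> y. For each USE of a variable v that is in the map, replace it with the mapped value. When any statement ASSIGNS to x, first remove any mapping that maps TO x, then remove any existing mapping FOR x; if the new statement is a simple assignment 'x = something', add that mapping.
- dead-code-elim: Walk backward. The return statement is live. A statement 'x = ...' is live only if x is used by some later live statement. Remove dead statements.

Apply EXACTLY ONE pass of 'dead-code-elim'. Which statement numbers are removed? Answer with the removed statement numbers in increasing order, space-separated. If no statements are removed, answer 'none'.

Backward liveness scan:
Stmt 1 'v = 4': DEAD (v not in live set [])
Stmt 2 'd = 6': KEEP (d is live); live-in = []
Stmt 3 'c = v - d': DEAD (c not in live set ['d'])
Stmt 4 'z = d + c': DEAD (z not in live set ['d'])
Stmt 5 'u = z * 1': DEAD (u not in live set ['d'])
Stmt 6 'x = v': DEAD (x not in live set ['d'])
Stmt 7 'a = d': KEEP (a is live); live-in = ['d']
Stmt 8 'b = 4': DEAD (b not in live set ['a'])
Stmt 9 'return a': KEEP (return); live-in = ['a']
Removed statement numbers: [1, 3, 4, 5, 6, 8]
Surviving IR:
  d = 6
  a = d
  return a

Answer: 1 3 4 5 6 8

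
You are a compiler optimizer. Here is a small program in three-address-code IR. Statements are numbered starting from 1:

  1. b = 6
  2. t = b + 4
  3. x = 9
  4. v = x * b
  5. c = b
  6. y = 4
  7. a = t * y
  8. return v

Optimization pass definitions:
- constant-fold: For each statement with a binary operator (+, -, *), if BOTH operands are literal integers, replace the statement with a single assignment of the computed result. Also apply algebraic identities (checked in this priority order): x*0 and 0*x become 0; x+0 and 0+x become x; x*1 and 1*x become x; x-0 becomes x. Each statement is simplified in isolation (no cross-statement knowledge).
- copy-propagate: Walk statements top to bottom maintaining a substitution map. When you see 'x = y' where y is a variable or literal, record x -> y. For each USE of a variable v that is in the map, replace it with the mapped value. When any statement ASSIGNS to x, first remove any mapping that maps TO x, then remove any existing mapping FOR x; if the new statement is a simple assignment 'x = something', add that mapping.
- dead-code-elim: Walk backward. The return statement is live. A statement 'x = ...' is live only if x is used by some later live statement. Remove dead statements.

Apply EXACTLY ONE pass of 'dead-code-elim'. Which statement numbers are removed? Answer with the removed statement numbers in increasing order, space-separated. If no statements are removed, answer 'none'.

Answer: 2 5 6 7

Derivation:
Backward liveness scan:
Stmt 1 'b = 6': KEEP (b is live); live-in = []
Stmt 2 't = b + 4': DEAD (t not in live set ['b'])
Stmt 3 'x = 9': KEEP (x is live); live-in = ['b']
Stmt 4 'v = x * b': KEEP (v is live); live-in = ['b', 'x']
Stmt 5 'c = b': DEAD (c not in live set ['v'])
Stmt 6 'y = 4': DEAD (y not in live set ['v'])
Stmt 7 'a = t * y': DEAD (a not in live set ['v'])
Stmt 8 'return v': KEEP (return); live-in = ['v']
Removed statement numbers: [2, 5, 6, 7]
Surviving IR:
  b = 6
  x = 9
  v = x * b
  return v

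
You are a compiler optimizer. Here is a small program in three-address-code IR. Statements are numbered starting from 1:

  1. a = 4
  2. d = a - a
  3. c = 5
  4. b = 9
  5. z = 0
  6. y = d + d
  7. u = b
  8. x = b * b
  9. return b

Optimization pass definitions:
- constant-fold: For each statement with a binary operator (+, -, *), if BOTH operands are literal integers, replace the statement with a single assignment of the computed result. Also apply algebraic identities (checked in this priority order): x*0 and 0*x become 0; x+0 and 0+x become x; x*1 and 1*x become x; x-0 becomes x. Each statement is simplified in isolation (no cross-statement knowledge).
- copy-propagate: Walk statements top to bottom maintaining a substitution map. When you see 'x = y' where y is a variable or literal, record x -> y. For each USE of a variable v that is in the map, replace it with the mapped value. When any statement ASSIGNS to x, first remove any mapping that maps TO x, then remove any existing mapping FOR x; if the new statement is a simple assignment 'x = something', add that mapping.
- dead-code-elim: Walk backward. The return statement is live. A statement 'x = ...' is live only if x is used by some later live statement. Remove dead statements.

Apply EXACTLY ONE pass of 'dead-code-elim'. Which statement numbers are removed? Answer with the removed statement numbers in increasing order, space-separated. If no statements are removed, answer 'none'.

Answer: 1 2 3 5 6 7 8

Derivation:
Backward liveness scan:
Stmt 1 'a = 4': DEAD (a not in live set [])
Stmt 2 'd = a - a': DEAD (d not in live set [])
Stmt 3 'c = 5': DEAD (c not in live set [])
Stmt 4 'b = 9': KEEP (b is live); live-in = []
Stmt 5 'z = 0': DEAD (z not in live set ['b'])
Stmt 6 'y = d + d': DEAD (y not in live set ['b'])
Stmt 7 'u = b': DEAD (u not in live set ['b'])
Stmt 8 'x = b * b': DEAD (x not in live set ['b'])
Stmt 9 'return b': KEEP (return); live-in = ['b']
Removed statement numbers: [1, 2, 3, 5, 6, 7, 8]
Surviving IR:
  b = 9
  return b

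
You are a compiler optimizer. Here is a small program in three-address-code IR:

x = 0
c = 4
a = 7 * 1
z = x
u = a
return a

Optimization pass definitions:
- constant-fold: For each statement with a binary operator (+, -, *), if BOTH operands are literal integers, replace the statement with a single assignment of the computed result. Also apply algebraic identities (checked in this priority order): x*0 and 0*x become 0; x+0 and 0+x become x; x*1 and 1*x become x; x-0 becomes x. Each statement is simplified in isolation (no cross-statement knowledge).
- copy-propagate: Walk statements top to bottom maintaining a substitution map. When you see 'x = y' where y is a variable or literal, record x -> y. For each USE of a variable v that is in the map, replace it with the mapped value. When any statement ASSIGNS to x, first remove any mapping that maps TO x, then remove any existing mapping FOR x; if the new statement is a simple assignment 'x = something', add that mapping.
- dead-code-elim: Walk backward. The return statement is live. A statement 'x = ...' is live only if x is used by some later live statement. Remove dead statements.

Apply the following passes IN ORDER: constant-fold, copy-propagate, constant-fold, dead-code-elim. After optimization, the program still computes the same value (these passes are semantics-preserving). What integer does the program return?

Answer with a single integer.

Initial IR:
  x = 0
  c = 4
  a = 7 * 1
  z = x
  u = a
  return a
After constant-fold (6 stmts):
  x = 0
  c = 4
  a = 7
  z = x
  u = a
  return a
After copy-propagate (6 stmts):
  x = 0
  c = 4
  a = 7
  z = 0
  u = 7
  return 7
After constant-fold (6 stmts):
  x = 0
  c = 4
  a = 7
  z = 0
  u = 7
  return 7
After dead-code-elim (1 stmts):
  return 7
Evaluate:
  x = 0  =>  x = 0
  c = 4  =>  c = 4
  a = 7 * 1  =>  a = 7
  z = x  =>  z = 0
  u = a  =>  u = 7
  return a = 7

Answer: 7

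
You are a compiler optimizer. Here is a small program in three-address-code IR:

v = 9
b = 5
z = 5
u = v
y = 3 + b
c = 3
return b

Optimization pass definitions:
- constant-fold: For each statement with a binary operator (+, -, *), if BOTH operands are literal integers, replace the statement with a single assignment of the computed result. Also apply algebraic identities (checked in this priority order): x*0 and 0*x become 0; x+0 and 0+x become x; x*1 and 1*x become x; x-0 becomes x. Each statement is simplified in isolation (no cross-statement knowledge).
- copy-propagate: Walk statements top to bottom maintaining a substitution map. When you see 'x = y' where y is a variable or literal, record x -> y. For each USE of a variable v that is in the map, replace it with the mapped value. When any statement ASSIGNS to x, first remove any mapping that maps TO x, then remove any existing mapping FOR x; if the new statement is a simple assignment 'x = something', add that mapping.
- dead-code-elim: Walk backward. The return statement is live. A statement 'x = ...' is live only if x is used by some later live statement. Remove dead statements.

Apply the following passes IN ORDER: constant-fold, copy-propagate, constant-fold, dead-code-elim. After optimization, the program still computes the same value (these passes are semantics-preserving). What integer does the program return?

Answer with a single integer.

Answer: 5

Derivation:
Initial IR:
  v = 9
  b = 5
  z = 5
  u = v
  y = 3 + b
  c = 3
  return b
After constant-fold (7 stmts):
  v = 9
  b = 5
  z = 5
  u = v
  y = 3 + b
  c = 3
  return b
After copy-propagate (7 stmts):
  v = 9
  b = 5
  z = 5
  u = 9
  y = 3 + 5
  c = 3
  return 5
After constant-fold (7 stmts):
  v = 9
  b = 5
  z = 5
  u = 9
  y = 8
  c = 3
  return 5
After dead-code-elim (1 stmts):
  return 5
Evaluate:
  v = 9  =>  v = 9
  b = 5  =>  b = 5
  z = 5  =>  z = 5
  u = v  =>  u = 9
  y = 3 + b  =>  y = 8
  c = 3  =>  c = 3
  return b = 5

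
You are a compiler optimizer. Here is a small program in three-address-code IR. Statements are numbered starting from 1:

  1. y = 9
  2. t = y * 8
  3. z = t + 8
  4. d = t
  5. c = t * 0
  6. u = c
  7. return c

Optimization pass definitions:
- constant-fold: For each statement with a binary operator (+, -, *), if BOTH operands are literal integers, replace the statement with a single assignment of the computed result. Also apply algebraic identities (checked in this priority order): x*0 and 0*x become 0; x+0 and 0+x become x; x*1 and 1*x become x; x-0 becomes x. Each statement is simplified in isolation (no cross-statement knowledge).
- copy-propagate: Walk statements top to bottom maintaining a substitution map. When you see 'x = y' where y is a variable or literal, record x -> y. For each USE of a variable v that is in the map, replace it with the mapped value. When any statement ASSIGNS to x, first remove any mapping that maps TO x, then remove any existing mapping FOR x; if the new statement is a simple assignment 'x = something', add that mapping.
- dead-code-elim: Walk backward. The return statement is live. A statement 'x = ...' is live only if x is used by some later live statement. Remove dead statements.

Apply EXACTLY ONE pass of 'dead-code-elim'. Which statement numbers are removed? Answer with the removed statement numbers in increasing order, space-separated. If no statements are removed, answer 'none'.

Backward liveness scan:
Stmt 1 'y = 9': KEEP (y is live); live-in = []
Stmt 2 't = y * 8': KEEP (t is live); live-in = ['y']
Stmt 3 'z = t + 8': DEAD (z not in live set ['t'])
Stmt 4 'd = t': DEAD (d not in live set ['t'])
Stmt 5 'c = t * 0': KEEP (c is live); live-in = ['t']
Stmt 6 'u = c': DEAD (u not in live set ['c'])
Stmt 7 'return c': KEEP (return); live-in = ['c']
Removed statement numbers: [3, 4, 6]
Surviving IR:
  y = 9
  t = y * 8
  c = t * 0
  return c

Answer: 3 4 6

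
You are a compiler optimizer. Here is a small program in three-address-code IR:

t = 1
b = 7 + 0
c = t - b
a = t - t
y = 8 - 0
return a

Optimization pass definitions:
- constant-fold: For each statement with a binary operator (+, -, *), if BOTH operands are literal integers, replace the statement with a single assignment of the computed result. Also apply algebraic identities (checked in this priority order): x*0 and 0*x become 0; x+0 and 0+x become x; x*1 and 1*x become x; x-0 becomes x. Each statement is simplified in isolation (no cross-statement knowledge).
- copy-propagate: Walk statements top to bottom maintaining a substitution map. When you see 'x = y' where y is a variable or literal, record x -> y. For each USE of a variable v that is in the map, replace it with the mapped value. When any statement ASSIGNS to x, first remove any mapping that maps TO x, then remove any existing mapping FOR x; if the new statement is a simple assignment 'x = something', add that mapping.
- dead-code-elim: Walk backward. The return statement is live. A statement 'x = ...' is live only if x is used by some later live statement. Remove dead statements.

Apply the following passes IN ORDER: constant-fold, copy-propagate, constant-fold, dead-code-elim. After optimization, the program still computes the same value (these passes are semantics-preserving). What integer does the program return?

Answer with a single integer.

Initial IR:
  t = 1
  b = 7 + 0
  c = t - b
  a = t - t
  y = 8 - 0
  return a
After constant-fold (6 stmts):
  t = 1
  b = 7
  c = t - b
  a = t - t
  y = 8
  return a
After copy-propagate (6 stmts):
  t = 1
  b = 7
  c = 1 - 7
  a = 1 - 1
  y = 8
  return a
After constant-fold (6 stmts):
  t = 1
  b = 7
  c = -6
  a = 0
  y = 8
  return a
After dead-code-elim (2 stmts):
  a = 0
  return a
Evaluate:
  t = 1  =>  t = 1
  b = 7 + 0  =>  b = 7
  c = t - b  =>  c = -6
  a = t - t  =>  a = 0
  y = 8 - 0  =>  y = 8
  return a = 0

Answer: 0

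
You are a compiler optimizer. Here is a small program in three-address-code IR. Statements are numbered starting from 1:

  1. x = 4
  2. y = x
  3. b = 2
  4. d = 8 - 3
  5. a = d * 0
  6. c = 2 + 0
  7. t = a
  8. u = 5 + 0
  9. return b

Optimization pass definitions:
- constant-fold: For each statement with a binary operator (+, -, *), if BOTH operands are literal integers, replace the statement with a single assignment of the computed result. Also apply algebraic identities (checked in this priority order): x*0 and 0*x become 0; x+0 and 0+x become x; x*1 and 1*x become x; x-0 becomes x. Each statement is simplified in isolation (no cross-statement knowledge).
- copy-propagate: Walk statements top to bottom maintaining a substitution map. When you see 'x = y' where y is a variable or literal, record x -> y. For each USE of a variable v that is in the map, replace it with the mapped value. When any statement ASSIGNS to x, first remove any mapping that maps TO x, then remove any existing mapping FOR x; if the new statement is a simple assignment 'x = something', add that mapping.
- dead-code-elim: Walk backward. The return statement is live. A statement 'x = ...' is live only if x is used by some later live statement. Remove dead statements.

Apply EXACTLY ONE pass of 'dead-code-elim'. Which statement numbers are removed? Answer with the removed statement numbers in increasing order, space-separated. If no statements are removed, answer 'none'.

Backward liveness scan:
Stmt 1 'x = 4': DEAD (x not in live set [])
Stmt 2 'y = x': DEAD (y not in live set [])
Stmt 3 'b = 2': KEEP (b is live); live-in = []
Stmt 4 'd = 8 - 3': DEAD (d not in live set ['b'])
Stmt 5 'a = d * 0': DEAD (a not in live set ['b'])
Stmt 6 'c = 2 + 0': DEAD (c not in live set ['b'])
Stmt 7 't = a': DEAD (t not in live set ['b'])
Stmt 8 'u = 5 + 0': DEAD (u not in live set ['b'])
Stmt 9 'return b': KEEP (return); live-in = ['b']
Removed statement numbers: [1, 2, 4, 5, 6, 7, 8]
Surviving IR:
  b = 2
  return b

Answer: 1 2 4 5 6 7 8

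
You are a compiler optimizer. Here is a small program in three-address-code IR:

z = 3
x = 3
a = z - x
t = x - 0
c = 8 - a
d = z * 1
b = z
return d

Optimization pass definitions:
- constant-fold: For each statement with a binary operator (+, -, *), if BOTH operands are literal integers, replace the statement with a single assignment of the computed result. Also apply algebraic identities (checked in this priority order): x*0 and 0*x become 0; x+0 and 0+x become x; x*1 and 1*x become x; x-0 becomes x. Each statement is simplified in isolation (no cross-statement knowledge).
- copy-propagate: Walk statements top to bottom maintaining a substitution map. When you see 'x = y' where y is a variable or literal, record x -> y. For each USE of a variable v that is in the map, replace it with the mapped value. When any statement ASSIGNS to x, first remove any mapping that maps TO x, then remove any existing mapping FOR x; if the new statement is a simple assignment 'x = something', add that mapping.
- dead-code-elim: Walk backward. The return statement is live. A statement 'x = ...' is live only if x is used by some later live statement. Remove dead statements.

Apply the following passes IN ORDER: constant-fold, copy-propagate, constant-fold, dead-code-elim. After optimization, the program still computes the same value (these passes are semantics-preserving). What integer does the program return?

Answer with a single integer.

Answer: 3

Derivation:
Initial IR:
  z = 3
  x = 3
  a = z - x
  t = x - 0
  c = 8 - a
  d = z * 1
  b = z
  return d
After constant-fold (8 stmts):
  z = 3
  x = 3
  a = z - x
  t = x
  c = 8 - a
  d = z
  b = z
  return d
After copy-propagate (8 stmts):
  z = 3
  x = 3
  a = 3 - 3
  t = 3
  c = 8 - a
  d = 3
  b = 3
  return 3
After constant-fold (8 stmts):
  z = 3
  x = 3
  a = 0
  t = 3
  c = 8 - a
  d = 3
  b = 3
  return 3
After dead-code-elim (1 stmts):
  return 3
Evaluate:
  z = 3  =>  z = 3
  x = 3  =>  x = 3
  a = z - x  =>  a = 0
  t = x - 0  =>  t = 3
  c = 8 - a  =>  c = 8
  d = z * 1  =>  d = 3
  b = z  =>  b = 3
  return d = 3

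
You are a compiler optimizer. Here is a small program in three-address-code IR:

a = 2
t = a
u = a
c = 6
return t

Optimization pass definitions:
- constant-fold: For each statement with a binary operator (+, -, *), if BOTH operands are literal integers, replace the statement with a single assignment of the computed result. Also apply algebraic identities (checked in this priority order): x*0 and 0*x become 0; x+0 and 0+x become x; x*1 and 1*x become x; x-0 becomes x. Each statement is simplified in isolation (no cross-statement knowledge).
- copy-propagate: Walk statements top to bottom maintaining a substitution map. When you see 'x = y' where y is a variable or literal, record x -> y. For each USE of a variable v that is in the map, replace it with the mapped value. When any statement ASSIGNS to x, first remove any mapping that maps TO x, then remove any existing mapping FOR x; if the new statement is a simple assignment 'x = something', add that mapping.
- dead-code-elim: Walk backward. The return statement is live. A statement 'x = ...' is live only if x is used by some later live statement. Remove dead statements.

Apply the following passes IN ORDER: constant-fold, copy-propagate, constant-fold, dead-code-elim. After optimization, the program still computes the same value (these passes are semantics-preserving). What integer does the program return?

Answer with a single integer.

Answer: 2

Derivation:
Initial IR:
  a = 2
  t = a
  u = a
  c = 6
  return t
After constant-fold (5 stmts):
  a = 2
  t = a
  u = a
  c = 6
  return t
After copy-propagate (5 stmts):
  a = 2
  t = 2
  u = 2
  c = 6
  return 2
After constant-fold (5 stmts):
  a = 2
  t = 2
  u = 2
  c = 6
  return 2
After dead-code-elim (1 stmts):
  return 2
Evaluate:
  a = 2  =>  a = 2
  t = a  =>  t = 2
  u = a  =>  u = 2
  c = 6  =>  c = 6
  return t = 2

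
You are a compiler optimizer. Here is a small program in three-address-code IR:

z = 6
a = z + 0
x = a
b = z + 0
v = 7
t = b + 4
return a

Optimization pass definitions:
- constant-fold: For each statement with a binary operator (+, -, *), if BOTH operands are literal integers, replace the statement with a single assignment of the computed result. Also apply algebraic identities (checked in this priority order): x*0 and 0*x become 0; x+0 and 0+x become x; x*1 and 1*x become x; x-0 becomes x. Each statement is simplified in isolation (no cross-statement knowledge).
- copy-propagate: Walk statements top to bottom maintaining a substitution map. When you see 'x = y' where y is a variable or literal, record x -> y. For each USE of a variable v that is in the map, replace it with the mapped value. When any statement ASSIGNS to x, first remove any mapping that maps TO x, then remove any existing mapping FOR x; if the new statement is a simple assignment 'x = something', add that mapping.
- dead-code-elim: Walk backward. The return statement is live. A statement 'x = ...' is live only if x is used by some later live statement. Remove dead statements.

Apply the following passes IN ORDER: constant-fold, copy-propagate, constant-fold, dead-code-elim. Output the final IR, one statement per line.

Initial IR:
  z = 6
  a = z + 0
  x = a
  b = z + 0
  v = 7
  t = b + 4
  return a
After constant-fold (7 stmts):
  z = 6
  a = z
  x = a
  b = z
  v = 7
  t = b + 4
  return a
After copy-propagate (7 stmts):
  z = 6
  a = 6
  x = 6
  b = 6
  v = 7
  t = 6 + 4
  return 6
After constant-fold (7 stmts):
  z = 6
  a = 6
  x = 6
  b = 6
  v = 7
  t = 10
  return 6
After dead-code-elim (1 stmts):
  return 6

Answer: return 6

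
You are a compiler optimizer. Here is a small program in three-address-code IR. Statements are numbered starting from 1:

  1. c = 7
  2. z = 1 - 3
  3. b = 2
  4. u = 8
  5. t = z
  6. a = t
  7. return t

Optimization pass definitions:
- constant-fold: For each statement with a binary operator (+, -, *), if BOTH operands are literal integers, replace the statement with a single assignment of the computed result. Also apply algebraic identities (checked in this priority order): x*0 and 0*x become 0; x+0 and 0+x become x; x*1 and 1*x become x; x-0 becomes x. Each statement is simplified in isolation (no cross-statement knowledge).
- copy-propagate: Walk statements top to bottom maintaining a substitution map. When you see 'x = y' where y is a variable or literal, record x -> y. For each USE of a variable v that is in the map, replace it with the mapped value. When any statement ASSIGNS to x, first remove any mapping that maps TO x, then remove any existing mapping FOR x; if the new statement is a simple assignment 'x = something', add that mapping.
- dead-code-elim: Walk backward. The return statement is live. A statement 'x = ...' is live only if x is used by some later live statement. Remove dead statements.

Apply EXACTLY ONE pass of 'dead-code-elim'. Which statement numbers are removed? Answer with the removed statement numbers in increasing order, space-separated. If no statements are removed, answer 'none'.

Backward liveness scan:
Stmt 1 'c = 7': DEAD (c not in live set [])
Stmt 2 'z = 1 - 3': KEEP (z is live); live-in = []
Stmt 3 'b = 2': DEAD (b not in live set ['z'])
Stmt 4 'u = 8': DEAD (u not in live set ['z'])
Stmt 5 't = z': KEEP (t is live); live-in = ['z']
Stmt 6 'a = t': DEAD (a not in live set ['t'])
Stmt 7 'return t': KEEP (return); live-in = ['t']
Removed statement numbers: [1, 3, 4, 6]
Surviving IR:
  z = 1 - 3
  t = z
  return t

Answer: 1 3 4 6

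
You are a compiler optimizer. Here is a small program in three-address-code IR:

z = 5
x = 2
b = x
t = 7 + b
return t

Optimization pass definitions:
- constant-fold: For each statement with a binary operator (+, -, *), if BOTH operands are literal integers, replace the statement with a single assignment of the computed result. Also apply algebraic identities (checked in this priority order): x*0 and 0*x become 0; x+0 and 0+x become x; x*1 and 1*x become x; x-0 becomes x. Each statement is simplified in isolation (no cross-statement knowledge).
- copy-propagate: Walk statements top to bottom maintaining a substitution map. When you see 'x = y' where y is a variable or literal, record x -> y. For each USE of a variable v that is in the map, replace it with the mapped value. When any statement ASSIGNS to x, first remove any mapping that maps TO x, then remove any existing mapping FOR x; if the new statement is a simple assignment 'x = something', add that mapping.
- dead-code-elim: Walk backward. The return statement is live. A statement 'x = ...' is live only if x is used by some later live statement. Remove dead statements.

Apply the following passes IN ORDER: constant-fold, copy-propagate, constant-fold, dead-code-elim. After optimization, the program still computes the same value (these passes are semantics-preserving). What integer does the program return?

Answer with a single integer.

Answer: 9

Derivation:
Initial IR:
  z = 5
  x = 2
  b = x
  t = 7 + b
  return t
After constant-fold (5 stmts):
  z = 5
  x = 2
  b = x
  t = 7 + b
  return t
After copy-propagate (5 stmts):
  z = 5
  x = 2
  b = 2
  t = 7 + 2
  return t
After constant-fold (5 stmts):
  z = 5
  x = 2
  b = 2
  t = 9
  return t
After dead-code-elim (2 stmts):
  t = 9
  return t
Evaluate:
  z = 5  =>  z = 5
  x = 2  =>  x = 2
  b = x  =>  b = 2
  t = 7 + b  =>  t = 9
  return t = 9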